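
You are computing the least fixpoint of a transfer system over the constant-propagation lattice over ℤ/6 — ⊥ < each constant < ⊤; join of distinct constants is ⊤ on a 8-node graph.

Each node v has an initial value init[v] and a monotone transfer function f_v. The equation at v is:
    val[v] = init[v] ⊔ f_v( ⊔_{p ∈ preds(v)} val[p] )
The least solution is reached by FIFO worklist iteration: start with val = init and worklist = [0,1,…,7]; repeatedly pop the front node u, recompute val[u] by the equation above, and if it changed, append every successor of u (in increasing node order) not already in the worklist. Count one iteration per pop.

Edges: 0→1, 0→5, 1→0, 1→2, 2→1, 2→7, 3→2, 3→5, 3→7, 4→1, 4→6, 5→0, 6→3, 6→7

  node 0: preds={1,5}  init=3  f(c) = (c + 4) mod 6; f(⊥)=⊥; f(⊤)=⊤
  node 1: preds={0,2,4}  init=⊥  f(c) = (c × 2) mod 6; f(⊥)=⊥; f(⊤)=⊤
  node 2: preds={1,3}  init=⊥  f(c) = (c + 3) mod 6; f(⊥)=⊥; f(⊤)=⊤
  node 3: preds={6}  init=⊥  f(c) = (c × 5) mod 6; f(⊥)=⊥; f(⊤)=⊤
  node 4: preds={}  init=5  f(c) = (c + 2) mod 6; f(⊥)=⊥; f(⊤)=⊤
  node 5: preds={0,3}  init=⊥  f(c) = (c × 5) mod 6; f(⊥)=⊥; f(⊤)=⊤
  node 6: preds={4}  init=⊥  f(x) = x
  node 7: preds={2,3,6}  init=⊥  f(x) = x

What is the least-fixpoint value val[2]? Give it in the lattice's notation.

Trace (15 dequeues):
  [1] u=0 | in ⊥ | out 3 | ==
  [2] u=1 | in ⊤ | out ⊤ | prev ⊥ | push {0}
  [3] u=2 | in ⊤ | out ⊤ | prev ⊥ | push {1}
  [4] u=3 | in ⊥ | out ⊥ | ==
  [5] u=4 | in ⊥ | out 5 | ==
  [6] u=5 | in 3 | out 3 | prev ⊥ | push {}
  [7] u=6 | in 5 | out 5 | prev ⊥ | push {3}
  [8] u=7 | in ⊤ | out ⊤ | prev ⊥ | push {}
  [9] u=0 | in ⊤ | out ⊤ | prev 3 | push {5}
  [10] u=1 | in ⊤ | out ⊤ | ==
  [11] u=3 | in 5 | out 1 | prev ⊥ | push {2,7}
  [12] u=5 | in ⊤ | out ⊤ | prev 3 | push {0}
  [13] u=2 | in ⊤ | out ⊤ | ==
  [14] u=7 | in ⊤ | out ⊤ | ==
  [15] u=0 | in ⊤ | out ⊤ | ==

Converged values:
  [0] ⊤
  [1] ⊤
  [2] ⊤
  [3] 1
  [4] 5
  [5] ⊤
  [6] 5
  [7] ⊤

⊤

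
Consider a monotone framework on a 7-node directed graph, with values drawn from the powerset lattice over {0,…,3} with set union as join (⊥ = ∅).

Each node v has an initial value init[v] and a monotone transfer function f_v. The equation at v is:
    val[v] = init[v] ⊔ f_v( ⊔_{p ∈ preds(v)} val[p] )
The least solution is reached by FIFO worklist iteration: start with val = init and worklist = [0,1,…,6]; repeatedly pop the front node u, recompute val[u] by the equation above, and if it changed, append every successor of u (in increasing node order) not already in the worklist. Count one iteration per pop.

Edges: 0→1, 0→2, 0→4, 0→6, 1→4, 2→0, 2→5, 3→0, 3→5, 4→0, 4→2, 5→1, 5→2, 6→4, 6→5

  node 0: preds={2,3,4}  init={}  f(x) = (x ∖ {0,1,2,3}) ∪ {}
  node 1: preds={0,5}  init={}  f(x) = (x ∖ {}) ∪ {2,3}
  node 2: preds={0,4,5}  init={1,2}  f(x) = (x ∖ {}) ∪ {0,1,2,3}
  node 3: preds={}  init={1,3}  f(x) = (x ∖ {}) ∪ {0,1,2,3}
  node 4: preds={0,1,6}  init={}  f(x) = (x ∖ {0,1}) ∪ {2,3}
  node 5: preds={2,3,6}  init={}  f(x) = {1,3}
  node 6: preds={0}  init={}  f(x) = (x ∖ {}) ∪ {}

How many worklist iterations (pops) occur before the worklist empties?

Worklist (11 pops):
  #1 pop 0: in={1,2,3} → {} (no change)
  #2 pop 1: in={} → {2,3} (was {}); enqueue []
  #3 pop 2: in={} → {0,1,2,3} (was {1,2}); enqueue [0]
  #4 pop 3: in={} → {0,1,2,3} (was {1,3}); enqueue []
  #5 pop 4: in={2,3} → {2,3} (was {}); enqueue [2]
  #6 pop 5: in={0,1,2,3} → {1,3} (was {}); enqueue [1]
  #7 pop 6: in={} → {} (no change)
  #8 pop 0: in={0,1,2,3} → {} (no change)
  #9 pop 2: in={1,2,3} → {0,1,2,3} (no change)
  #10 pop 1: in={1,3} → {1,2,3} (was {2,3}); enqueue [4]
  #11 pop 4: in={1,2,3} → {2,3} (no change)

Fixpoint:
  val[0] = {}
  val[1] = {1,2,3}
  val[2] = {0,1,2,3}
  val[3] = {0,1,2,3}
  val[4] = {2,3}
  val[5] = {1,3}
  val[6] = {}

11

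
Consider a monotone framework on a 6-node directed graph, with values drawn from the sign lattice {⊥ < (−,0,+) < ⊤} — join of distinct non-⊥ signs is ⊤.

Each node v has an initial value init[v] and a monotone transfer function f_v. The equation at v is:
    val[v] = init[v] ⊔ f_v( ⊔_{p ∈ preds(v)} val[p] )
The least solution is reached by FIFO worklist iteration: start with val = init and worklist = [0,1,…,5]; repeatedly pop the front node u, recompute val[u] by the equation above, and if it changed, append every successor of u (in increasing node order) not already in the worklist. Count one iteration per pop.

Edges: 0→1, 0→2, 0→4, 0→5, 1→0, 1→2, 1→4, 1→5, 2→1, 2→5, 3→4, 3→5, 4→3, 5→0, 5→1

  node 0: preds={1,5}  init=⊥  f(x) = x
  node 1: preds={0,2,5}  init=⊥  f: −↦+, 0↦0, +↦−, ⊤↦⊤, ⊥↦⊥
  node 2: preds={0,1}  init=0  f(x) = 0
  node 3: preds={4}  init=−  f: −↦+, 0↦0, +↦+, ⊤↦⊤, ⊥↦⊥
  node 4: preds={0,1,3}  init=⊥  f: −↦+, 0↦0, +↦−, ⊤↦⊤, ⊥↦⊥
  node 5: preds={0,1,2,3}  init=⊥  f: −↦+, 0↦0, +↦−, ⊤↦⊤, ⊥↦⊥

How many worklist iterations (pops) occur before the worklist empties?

13

Iteration log — 13 steps:
  step 1. node 0  ⊔preds=⊥  new=⊥  stable
  step 2. node 1  ⊔preds=0  new=0  old=⊥  +wl: 0
  step 3. node 2  ⊔preds=0  new=0  stable
  step 4. node 3  ⊔preds=⊥  new=−  stable
  step 5. node 4  ⊔preds=⊤  new=⊤  old=⊥  +wl: 3
  step 6. node 5  ⊔preds=⊤  new=⊤  old=⊥  +wl: 1
  step 7. node 0  ⊔preds=⊤  new=⊤  old=⊥  +wl: 2,4,5
  step 8. node 3  ⊔preds=⊤  new=⊤  old=−  +wl: 
  step 9. node 1  ⊔preds=⊤  new=⊤  old=0  +wl: 0
  step 10. node 2  ⊔preds=⊤  new=0  stable
  step 11. node 4  ⊔preds=⊤  new=⊤  stable
  step 12. node 5  ⊔preds=⊤  new=⊤  stable
  step 13. node 0  ⊔preds=⊤  new=⊤  stable

Least fixpoint reached:
  node 0: ⊤
  node 1: ⊤
  node 2: 0
  node 3: ⊤
  node 4: ⊤
  node 5: ⊤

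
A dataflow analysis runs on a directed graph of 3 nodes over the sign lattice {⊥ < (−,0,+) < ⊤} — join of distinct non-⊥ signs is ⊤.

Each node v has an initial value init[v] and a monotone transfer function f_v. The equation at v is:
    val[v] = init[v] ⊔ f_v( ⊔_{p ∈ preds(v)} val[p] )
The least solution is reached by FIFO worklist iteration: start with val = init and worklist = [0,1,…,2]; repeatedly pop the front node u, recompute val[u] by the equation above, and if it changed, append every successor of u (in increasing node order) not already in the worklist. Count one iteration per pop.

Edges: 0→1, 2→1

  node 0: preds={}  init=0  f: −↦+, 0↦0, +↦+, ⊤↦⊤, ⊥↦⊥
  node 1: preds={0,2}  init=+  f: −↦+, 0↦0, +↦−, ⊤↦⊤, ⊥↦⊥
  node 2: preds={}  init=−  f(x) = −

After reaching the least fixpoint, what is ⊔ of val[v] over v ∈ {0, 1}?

Trace (3 dequeues):
  [1] u=0 | in ⊥ | out 0 | ==
  [2] u=1 | in ⊤ | out ⊤ | prev + | push {}
  [3] u=2 | in ⊥ | out − | ==

Converged values:
  [0] 0
  [1] ⊤
  [2] −

⊤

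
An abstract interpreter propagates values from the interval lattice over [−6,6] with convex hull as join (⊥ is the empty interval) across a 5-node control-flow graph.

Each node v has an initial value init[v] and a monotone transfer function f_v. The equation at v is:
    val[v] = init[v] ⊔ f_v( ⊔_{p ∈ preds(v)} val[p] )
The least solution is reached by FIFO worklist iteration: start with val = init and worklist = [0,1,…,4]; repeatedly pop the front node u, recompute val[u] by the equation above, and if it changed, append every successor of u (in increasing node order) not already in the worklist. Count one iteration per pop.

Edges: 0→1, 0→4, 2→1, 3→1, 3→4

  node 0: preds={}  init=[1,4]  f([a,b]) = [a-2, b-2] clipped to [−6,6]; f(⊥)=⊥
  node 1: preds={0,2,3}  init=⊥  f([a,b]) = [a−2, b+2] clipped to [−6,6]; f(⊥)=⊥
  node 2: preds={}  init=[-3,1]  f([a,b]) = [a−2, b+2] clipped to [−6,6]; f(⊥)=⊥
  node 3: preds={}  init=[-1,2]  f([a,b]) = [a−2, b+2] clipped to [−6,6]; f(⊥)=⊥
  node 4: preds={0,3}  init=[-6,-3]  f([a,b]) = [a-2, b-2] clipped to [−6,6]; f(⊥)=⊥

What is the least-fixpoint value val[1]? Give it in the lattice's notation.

[-5,6]

Trace (5 dequeues):
  [1] u=0 | in ⊥ | out [1,4] | ==
  [2] u=1 | in [-3,4] | out [-5,6] | prev ⊥ | push {}
  [3] u=2 | in ⊥ | out [-3,1] | ==
  [4] u=3 | in ⊥ | out [-1,2] | ==
  [5] u=4 | in [-1,4] | out [-6,2] | prev [-6,-3] | push {}

Converged values:
  [0] [1,4]
  [1] [-5,6]
  [2] [-3,1]
  [3] [-1,2]
  [4] [-6,2]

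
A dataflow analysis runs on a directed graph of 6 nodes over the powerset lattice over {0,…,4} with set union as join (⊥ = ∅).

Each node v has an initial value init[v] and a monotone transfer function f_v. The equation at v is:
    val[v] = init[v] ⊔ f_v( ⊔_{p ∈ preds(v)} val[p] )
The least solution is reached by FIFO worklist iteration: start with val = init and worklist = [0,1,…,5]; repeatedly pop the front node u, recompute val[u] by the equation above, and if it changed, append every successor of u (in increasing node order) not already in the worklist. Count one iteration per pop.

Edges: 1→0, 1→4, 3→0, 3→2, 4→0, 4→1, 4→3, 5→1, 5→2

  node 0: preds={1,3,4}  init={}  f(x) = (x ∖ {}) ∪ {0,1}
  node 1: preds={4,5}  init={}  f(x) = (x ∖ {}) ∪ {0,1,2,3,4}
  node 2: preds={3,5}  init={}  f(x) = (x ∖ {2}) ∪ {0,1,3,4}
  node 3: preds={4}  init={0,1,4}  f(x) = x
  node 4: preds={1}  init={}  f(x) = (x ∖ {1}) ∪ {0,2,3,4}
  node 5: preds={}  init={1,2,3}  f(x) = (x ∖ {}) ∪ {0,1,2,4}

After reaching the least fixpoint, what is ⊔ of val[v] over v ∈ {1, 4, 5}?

Worklist (11 pops):
  #1 pop 0: in={0,1,4} → {0,1,4} (was {}); enqueue []
  #2 pop 1: in={1,2,3} → {0,1,2,3,4} (was {}); enqueue [0]
  #3 pop 2: in={0,1,2,3,4} → {0,1,3,4} (was {}); enqueue []
  #4 pop 3: in={} → {0,1,4} (no change)
  #5 pop 4: in={0,1,2,3,4} → {0,2,3,4} (was {}); enqueue [1,3]
  #6 pop 5: in={} → {0,1,2,3,4} (was {1,2,3}); enqueue [2]
  #7 pop 0: in={0,1,2,3,4} → {0,1,2,3,4} (was {0,1,4}); enqueue []
  #8 pop 1: in={0,1,2,3,4} → {0,1,2,3,4} (no change)
  #9 pop 3: in={0,2,3,4} → {0,1,2,3,4} (was {0,1,4}); enqueue [0]
  #10 pop 2: in={0,1,2,3,4} → {0,1,3,4} (no change)
  #11 pop 0: in={0,1,2,3,4} → {0,1,2,3,4} (no change)

Fixpoint:
  val[0] = {0,1,2,3,4}
  val[1] = {0,1,2,3,4}
  val[2] = {0,1,3,4}
  val[3] = {0,1,2,3,4}
  val[4] = {0,2,3,4}
  val[5] = {0,1,2,3,4}

{0,1,2,3,4}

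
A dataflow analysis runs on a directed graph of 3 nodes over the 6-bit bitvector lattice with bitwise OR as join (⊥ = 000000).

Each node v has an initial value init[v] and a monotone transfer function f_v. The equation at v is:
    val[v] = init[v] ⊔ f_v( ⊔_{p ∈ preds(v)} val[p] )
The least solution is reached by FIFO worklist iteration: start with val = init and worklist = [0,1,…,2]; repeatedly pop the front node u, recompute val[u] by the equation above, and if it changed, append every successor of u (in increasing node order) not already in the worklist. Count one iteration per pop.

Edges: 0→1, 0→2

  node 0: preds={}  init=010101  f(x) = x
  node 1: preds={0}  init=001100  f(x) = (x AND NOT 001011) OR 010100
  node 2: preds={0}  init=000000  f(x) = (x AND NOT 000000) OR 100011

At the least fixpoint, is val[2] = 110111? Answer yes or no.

Trace (3 dequeues):
  [1] u=0 | in 000000 | out 010101 | ==
  [2] u=1 | in 010101 | out 011100 | prev 001100 | push {}
  [3] u=2 | in 010101 | out 110111 | prev 000000 | push {}

Converged values:
  [0] 010101
  [1] 011100
  [2] 110111

yes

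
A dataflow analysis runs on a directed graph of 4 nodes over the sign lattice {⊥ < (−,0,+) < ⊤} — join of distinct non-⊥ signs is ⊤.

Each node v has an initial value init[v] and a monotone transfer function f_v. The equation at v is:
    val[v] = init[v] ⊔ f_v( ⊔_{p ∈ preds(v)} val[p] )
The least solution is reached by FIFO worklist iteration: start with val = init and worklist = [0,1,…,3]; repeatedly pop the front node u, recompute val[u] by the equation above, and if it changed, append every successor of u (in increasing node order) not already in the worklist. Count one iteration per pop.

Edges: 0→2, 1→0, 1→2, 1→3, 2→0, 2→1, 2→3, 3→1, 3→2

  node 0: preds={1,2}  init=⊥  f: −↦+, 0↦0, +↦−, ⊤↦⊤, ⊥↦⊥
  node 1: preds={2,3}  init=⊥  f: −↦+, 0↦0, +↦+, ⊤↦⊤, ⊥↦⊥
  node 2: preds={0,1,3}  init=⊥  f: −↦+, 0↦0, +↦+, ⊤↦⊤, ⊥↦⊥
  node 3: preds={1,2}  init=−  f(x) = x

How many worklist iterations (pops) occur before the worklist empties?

Iteration log — 9 steps:
  step 1. node 0  ⊔preds=⊥  new=⊥  stable
  step 2. node 1  ⊔preds=−  new=+  old=⊥  +wl: 0
  step 3. node 2  ⊔preds=⊤  new=⊤  old=⊥  +wl: 1
  step 4. node 3  ⊔preds=⊤  new=⊤  old=−  +wl: 2
  step 5. node 0  ⊔preds=⊤  new=⊤  old=⊥  +wl: 
  step 6. node 1  ⊔preds=⊤  new=⊤  old=+  +wl: 0,3
  step 7. node 2  ⊔preds=⊤  new=⊤  stable
  step 8. node 0  ⊔preds=⊤  new=⊤  stable
  step 9. node 3  ⊔preds=⊤  new=⊤  stable

Least fixpoint reached:
  node 0: ⊤
  node 1: ⊤
  node 2: ⊤
  node 3: ⊤

9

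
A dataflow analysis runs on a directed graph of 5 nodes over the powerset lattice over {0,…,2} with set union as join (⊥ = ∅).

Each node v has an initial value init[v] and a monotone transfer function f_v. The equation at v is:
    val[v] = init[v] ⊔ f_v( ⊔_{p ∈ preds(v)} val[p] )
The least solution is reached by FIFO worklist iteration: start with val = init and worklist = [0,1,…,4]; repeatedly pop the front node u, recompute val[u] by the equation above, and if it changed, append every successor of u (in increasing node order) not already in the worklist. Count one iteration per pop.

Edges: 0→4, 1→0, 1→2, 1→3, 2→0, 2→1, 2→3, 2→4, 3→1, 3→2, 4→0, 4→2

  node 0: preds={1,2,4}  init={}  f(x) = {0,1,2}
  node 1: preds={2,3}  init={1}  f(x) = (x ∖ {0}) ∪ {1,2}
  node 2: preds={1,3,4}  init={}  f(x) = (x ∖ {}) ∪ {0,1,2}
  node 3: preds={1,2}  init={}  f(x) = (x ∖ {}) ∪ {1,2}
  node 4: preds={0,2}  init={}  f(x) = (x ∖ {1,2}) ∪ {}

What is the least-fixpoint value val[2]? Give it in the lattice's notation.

Trace (8 dequeues):
  [1] u=0 | in {1} | out {0,1,2} | prev {} | push {}
  [2] u=1 | in {} | out {1,2} | prev {1} | push {0}
  [3] u=2 | in {1,2} | out {0,1,2} | prev {} | push {1}
  [4] u=3 | in {0,1,2} | out {0,1,2} | prev {} | push {2}
  [5] u=4 | in {0,1,2} | out {0} | prev {} | push {}
  [6] u=0 | in {0,1,2} | out {0,1,2} | ==
  [7] u=1 | in {0,1,2} | out {1,2} | ==
  [8] u=2 | in {0,1,2} | out {0,1,2} | ==

Converged values:
  [0] {0,1,2}
  [1] {1,2}
  [2] {0,1,2}
  [3] {0,1,2}
  [4] {0}

{0,1,2}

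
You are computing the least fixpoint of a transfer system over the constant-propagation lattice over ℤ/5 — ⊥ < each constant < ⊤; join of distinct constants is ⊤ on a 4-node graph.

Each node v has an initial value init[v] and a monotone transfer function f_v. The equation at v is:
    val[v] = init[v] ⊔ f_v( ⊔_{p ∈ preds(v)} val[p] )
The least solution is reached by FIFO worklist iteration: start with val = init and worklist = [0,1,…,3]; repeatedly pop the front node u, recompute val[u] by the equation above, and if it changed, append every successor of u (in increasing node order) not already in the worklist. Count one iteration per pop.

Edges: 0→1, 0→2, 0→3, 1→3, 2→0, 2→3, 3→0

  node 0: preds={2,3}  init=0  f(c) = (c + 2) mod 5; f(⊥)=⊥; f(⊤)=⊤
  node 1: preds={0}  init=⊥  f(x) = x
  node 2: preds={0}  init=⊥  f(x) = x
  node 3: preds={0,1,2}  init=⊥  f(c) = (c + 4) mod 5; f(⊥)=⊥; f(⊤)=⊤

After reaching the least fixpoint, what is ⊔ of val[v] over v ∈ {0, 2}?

Trace (9 dequeues):
  [1] u=0 | in ⊥ | out 0 | ==
  [2] u=1 | in 0 | out 0 | prev ⊥ | push {}
  [3] u=2 | in 0 | out 0 | prev ⊥ | push {0}
  [4] u=3 | in 0 | out 4 | prev ⊥ | push {}
  [5] u=0 | in ⊤ | out ⊤ | prev 0 | push {1,2,3}
  [6] u=1 | in ⊤ | out ⊤ | prev 0 | push {}
  [7] u=2 | in ⊤ | out ⊤ | prev 0 | push {0}
  [8] u=3 | in ⊤ | out ⊤ | prev 4 | push {}
  [9] u=0 | in ⊤ | out ⊤ | ==

Converged values:
  [0] ⊤
  [1] ⊤
  [2] ⊤
  [3] ⊤

⊤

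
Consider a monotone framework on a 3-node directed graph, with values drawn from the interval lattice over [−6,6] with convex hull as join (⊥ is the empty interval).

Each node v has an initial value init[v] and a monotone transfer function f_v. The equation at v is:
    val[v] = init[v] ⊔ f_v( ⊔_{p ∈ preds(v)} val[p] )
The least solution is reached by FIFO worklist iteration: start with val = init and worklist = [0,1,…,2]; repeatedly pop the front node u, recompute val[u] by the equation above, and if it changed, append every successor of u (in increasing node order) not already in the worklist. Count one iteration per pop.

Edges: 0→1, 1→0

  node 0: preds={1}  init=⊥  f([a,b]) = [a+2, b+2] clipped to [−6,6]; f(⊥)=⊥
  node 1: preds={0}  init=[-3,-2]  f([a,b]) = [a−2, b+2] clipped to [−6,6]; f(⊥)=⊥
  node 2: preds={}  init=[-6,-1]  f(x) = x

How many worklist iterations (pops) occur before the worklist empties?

Trace (7 dequeues):
  [1] u=0 | in [-3,-2] | out [-1,0] | prev ⊥ | push {}
  [2] u=1 | in [-1,0] | out [-3,2] | prev [-3,-2] | push {0}
  [3] u=2 | in ⊥ | out [-6,-1] | ==
  [4] u=0 | in [-3,2] | out [-1,4] | prev [-1,0] | push {1}
  [5] u=1 | in [-1,4] | out [-3,6] | prev [-3,2] | push {0}
  [6] u=0 | in [-3,6] | out [-1,6] | prev [-1,4] | push {1}
  [7] u=1 | in [-1,6] | out [-3,6] | ==

Converged values:
  [0] [-1,6]
  [1] [-3,6]
  [2] [-6,-1]

7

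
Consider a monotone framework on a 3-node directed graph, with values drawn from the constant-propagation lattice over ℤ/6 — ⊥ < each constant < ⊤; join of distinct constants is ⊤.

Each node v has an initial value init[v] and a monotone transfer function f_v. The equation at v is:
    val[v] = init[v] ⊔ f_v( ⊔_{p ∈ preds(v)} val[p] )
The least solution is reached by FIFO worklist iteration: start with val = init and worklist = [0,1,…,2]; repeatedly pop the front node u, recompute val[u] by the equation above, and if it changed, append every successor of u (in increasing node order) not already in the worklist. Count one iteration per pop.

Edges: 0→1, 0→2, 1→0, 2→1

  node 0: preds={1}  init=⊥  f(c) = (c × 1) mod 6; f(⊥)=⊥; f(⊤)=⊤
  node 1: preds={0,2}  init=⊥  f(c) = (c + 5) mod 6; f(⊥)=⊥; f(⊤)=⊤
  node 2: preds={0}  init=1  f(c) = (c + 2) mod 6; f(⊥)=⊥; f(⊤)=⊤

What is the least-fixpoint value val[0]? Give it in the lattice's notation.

⊤

Iteration log — 9 steps:
  step 1. node 0  ⊔preds=⊥  new=⊥  stable
  step 2. node 1  ⊔preds=1  new=0  old=⊥  +wl: 0
  step 3. node 2  ⊔preds=⊥  new=1  stable
  step 4. node 0  ⊔preds=0  new=0  old=⊥  +wl: 1,2
  step 5. node 1  ⊔preds=⊤  new=⊤  old=0  +wl: 0
  step 6. node 2  ⊔preds=0  new=⊤  old=1  +wl: 1
  step 7. node 0  ⊔preds=⊤  new=⊤  old=0  +wl: 2
  step 8. node 1  ⊔preds=⊤  new=⊤  stable
  step 9. node 2  ⊔preds=⊤  new=⊤  stable

Least fixpoint reached:
  node 0: ⊤
  node 1: ⊤
  node 2: ⊤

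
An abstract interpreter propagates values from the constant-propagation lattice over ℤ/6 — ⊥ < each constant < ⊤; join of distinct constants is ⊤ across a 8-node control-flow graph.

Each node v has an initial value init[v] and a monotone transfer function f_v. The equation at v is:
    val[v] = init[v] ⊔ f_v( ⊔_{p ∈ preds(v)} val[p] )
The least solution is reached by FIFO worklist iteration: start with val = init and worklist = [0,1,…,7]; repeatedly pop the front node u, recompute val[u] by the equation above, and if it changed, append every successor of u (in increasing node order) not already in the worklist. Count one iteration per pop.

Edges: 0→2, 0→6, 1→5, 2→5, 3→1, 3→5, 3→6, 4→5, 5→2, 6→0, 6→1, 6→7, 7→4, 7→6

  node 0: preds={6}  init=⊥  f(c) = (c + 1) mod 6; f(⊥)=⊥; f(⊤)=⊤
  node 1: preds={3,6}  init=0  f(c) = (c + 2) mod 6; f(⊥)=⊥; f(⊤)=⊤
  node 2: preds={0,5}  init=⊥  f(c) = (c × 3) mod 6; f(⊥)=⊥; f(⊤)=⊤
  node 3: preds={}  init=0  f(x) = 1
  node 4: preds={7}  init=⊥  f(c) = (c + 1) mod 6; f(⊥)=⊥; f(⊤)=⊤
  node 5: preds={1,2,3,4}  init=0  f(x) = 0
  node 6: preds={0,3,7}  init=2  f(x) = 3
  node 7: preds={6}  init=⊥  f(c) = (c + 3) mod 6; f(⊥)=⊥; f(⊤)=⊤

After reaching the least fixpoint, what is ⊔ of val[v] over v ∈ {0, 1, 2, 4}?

Trace (14 dequeues):
  [1] u=0 | in 2 | out 3 | prev ⊥ | push {}
  [2] u=1 | in ⊤ | out ⊤ | prev 0 | push {}
  [3] u=2 | in ⊤ | out ⊤ | prev ⊥ | push {}
  [4] u=3 | in ⊥ | out ⊤ | prev 0 | push {1}
  [5] u=4 | in ⊥ | out ⊥ | ==
  [6] u=5 | in ⊤ | out 0 | ==
  [7] u=6 | in ⊤ | out ⊤ | prev 2 | push {0}
  [8] u=7 | in ⊤ | out ⊤ | prev ⊥ | push {4,6}
  [9] u=1 | in ⊤ | out ⊤ | ==
  [10] u=0 | in ⊤ | out ⊤ | prev 3 | push {2}
  [11] u=4 | in ⊤ | out ⊤ | prev ⊥ | push {5}
  [12] u=6 | in ⊤ | out ⊤ | ==
  [13] u=2 | in ⊤ | out ⊤ | ==
  [14] u=5 | in ⊤ | out 0 | ==

Converged values:
  [0] ⊤
  [1] ⊤
  [2] ⊤
  [3] ⊤
  [4] ⊤
  [5] 0
  [6] ⊤
  [7] ⊤

⊤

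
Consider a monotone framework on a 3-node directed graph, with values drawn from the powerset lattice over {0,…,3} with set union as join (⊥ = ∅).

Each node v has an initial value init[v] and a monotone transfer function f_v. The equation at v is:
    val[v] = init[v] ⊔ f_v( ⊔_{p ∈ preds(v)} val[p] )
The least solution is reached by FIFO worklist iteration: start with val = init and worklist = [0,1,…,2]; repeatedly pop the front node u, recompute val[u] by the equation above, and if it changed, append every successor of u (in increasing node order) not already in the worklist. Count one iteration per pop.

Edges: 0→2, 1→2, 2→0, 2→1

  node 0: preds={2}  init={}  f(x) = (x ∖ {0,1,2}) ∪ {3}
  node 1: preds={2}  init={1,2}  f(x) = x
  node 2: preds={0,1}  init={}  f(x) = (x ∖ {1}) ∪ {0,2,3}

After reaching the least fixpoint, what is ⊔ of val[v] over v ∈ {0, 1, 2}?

{0,1,2,3}

Iteration log — 6 steps:
  step 1. node 0  ⊔preds={}  new={3}  old={}  +wl: 
  step 2. node 1  ⊔preds={}  new={1,2}  stable
  step 3. node 2  ⊔preds={1,2,3}  new={0,2,3}  old={}  +wl: 0,1
  step 4. node 0  ⊔preds={0,2,3}  new={3}  stable
  step 5. node 1  ⊔preds={0,2,3}  new={0,1,2,3}  old={1,2}  +wl: 2
  step 6. node 2  ⊔preds={0,1,2,3}  new={0,2,3}  stable

Least fixpoint reached:
  node 0: {3}
  node 1: {0,1,2,3}
  node 2: {0,2,3}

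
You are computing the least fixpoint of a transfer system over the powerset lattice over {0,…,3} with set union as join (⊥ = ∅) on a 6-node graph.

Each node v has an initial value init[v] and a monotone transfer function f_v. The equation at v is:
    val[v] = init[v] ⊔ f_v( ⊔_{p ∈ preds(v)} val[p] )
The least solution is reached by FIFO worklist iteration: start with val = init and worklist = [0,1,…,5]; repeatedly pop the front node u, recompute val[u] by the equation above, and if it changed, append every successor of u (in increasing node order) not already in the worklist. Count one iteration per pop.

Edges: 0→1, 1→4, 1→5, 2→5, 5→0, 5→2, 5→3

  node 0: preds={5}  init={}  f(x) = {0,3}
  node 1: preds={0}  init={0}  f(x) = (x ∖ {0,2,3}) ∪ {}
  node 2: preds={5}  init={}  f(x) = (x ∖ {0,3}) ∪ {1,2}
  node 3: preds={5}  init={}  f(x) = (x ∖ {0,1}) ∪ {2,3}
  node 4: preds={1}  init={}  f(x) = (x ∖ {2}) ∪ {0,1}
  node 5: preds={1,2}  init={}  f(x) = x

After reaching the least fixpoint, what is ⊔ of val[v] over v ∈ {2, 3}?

Trace (9 dequeues):
  [1] u=0 | in {} | out {0,3} | prev {} | push {}
  [2] u=1 | in {0,3} | out {0} | ==
  [3] u=2 | in {} | out {1,2} | prev {} | push {}
  [4] u=3 | in {} | out {2,3} | prev {} | push {}
  [5] u=4 | in {0} | out {0,1} | prev {} | push {}
  [6] u=5 | in {0,1,2} | out {0,1,2} | prev {} | push {0,2,3}
  [7] u=0 | in {0,1,2} | out {0,3} | ==
  [8] u=2 | in {0,1,2} | out {1,2} | ==
  [9] u=3 | in {0,1,2} | out {2,3} | ==

Converged values:
  [0] {0,3}
  [1] {0}
  [2] {1,2}
  [3] {2,3}
  [4] {0,1}
  [5] {0,1,2}

{1,2,3}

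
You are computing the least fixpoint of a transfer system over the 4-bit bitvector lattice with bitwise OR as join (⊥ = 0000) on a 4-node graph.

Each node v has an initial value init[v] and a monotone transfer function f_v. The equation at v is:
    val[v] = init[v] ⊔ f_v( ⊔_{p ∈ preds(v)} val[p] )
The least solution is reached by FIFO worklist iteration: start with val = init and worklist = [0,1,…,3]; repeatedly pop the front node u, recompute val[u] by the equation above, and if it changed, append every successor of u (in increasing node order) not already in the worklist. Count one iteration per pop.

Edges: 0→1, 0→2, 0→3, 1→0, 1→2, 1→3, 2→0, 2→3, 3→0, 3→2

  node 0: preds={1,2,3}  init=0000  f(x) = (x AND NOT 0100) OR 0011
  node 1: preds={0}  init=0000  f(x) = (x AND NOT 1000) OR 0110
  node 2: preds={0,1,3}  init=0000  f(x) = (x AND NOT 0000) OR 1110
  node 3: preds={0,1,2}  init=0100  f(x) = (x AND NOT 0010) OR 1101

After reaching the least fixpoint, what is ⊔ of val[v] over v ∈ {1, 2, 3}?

1111

Iteration log — 8 steps:
  step 1. node 0  ⊔preds=0100  new=0011  old=0000  +wl: 
  step 2. node 1  ⊔preds=0011  new=0111  old=0000  +wl: 0
  step 3. node 2  ⊔preds=0111  new=1111  old=0000  +wl: 
  step 4. node 3  ⊔preds=1111  new=1101  old=0100  +wl: 2
  step 5. node 0  ⊔preds=1111  new=1011  old=0011  +wl: 1,3
  step 6. node 2  ⊔preds=1111  new=1111  stable
  step 7. node 1  ⊔preds=1011  new=0111  stable
  step 8. node 3  ⊔preds=1111  new=1101  stable

Least fixpoint reached:
  node 0: 1011
  node 1: 0111
  node 2: 1111
  node 3: 1101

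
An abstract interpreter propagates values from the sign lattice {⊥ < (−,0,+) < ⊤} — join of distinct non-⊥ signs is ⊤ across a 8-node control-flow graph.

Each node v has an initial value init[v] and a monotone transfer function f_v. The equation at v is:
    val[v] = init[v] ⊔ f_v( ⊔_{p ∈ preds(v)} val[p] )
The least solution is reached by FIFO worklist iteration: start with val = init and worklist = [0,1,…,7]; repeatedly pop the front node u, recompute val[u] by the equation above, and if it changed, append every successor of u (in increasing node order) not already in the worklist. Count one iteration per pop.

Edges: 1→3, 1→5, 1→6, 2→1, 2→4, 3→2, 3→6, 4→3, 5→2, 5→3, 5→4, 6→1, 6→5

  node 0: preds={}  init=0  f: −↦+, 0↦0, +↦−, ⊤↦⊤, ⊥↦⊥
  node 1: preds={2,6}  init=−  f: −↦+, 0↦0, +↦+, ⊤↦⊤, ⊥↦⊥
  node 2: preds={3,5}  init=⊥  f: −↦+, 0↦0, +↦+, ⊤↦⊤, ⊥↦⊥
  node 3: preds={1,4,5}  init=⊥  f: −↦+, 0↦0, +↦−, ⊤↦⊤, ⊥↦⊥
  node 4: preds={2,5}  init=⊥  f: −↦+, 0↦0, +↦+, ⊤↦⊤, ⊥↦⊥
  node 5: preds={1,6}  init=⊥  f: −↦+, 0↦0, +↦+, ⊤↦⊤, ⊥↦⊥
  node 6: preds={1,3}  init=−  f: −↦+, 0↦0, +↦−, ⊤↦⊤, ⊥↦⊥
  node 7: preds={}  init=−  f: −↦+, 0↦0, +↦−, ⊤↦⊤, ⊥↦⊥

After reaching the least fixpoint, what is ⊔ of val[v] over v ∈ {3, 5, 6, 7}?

⊤

Iteration log — 14 steps:
  step 1. node 0  ⊔preds=⊥  new=0  stable
  step 2. node 1  ⊔preds=−  new=⊤  old=−  +wl: 
  step 3. node 2  ⊔preds=⊥  new=⊥  stable
  step 4. node 3  ⊔preds=⊤  new=⊤  old=⊥  +wl: 2
  step 5. node 4  ⊔preds=⊥  new=⊥  stable
  step 6. node 5  ⊔preds=⊤  new=⊤  old=⊥  +wl: 3,4
  step 7. node 6  ⊔preds=⊤  new=⊤  old=−  +wl: 1,5
  step 8. node 7  ⊔preds=⊥  new=−  stable
  step 9. node 2  ⊔preds=⊤  new=⊤  old=⊥  +wl: 
  step 10. node 3  ⊔preds=⊤  new=⊤  stable
  step 11. node 4  ⊔preds=⊤  new=⊤  old=⊥  +wl: 3
  step 12. node 1  ⊔preds=⊤  new=⊤  stable
  step 13. node 5  ⊔preds=⊤  new=⊤  stable
  step 14. node 3  ⊔preds=⊤  new=⊤  stable

Least fixpoint reached:
  node 0: 0
  node 1: ⊤
  node 2: ⊤
  node 3: ⊤
  node 4: ⊤
  node 5: ⊤
  node 6: ⊤
  node 7: −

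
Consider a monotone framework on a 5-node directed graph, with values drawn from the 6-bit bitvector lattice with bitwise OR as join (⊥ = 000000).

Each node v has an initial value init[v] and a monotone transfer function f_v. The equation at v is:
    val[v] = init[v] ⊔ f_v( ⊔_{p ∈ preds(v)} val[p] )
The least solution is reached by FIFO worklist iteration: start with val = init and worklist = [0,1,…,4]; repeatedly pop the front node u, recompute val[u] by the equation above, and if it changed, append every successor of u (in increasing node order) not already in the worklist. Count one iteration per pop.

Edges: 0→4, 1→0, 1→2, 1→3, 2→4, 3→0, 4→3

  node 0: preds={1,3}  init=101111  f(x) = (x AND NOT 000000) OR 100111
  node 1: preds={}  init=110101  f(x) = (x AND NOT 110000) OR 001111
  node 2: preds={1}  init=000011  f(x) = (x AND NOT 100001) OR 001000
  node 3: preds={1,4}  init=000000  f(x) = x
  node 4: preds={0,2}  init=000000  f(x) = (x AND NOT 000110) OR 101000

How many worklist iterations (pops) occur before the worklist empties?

Trace (7 dequeues):
  [1] u=0 | in 110101 | out 111111 | prev 101111 | push {}
  [2] u=1 | in 000000 | out 111111 | prev 110101 | push {0}
  [3] u=2 | in 111111 | out 011111 | prev 000011 | push {}
  [4] u=3 | in 111111 | out 111111 | prev 000000 | push {}
  [5] u=4 | in 111111 | out 111001 | prev 000000 | push {3}
  [6] u=0 | in 111111 | out 111111 | ==
  [7] u=3 | in 111111 | out 111111 | ==

Converged values:
  [0] 111111
  [1] 111111
  [2] 011111
  [3] 111111
  [4] 111001

7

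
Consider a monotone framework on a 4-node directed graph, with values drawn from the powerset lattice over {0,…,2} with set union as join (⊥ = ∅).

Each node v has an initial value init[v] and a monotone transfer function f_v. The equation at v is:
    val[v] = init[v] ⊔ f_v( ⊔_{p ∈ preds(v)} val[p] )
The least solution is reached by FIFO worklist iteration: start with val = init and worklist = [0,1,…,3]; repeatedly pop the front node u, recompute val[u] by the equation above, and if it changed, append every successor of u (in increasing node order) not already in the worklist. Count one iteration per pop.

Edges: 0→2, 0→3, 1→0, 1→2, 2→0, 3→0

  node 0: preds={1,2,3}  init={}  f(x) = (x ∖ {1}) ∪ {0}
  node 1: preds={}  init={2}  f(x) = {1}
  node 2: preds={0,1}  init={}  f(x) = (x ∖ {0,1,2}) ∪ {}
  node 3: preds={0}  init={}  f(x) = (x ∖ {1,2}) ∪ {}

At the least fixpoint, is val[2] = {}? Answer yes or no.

yes

Iteration log — 5 steps:
  step 1. node 0  ⊔preds={2}  new={0,2}  old={}  +wl: 
  step 2. node 1  ⊔preds={}  new={1,2}  old={2}  +wl: 0
  step 3. node 2  ⊔preds={0,1,2}  new={}  stable
  step 4. node 3  ⊔preds={0,2}  new={0}  old={}  +wl: 
  step 5. node 0  ⊔preds={0,1,2}  new={0,2}  stable

Least fixpoint reached:
  node 0: {0,2}
  node 1: {1,2}
  node 2: {}
  node 3: {0}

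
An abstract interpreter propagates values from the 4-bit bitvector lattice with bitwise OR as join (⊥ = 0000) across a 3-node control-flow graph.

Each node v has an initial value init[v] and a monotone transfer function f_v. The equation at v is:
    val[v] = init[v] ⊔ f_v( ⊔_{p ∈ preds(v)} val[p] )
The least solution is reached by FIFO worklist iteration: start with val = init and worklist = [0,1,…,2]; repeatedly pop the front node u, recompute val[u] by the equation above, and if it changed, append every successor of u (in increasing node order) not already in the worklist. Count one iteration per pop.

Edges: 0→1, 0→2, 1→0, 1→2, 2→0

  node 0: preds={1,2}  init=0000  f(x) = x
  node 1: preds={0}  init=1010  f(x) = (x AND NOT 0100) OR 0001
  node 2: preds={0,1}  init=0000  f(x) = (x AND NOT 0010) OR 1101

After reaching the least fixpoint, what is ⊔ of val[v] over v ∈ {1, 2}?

Iteration log — 6 steps:
  step 1. node 0  ⊔preds=1010  new=1010  old=0000  +wl: 
  step 2. node 1  ⊔preds=1010  new=1011  old=1010  +wl: 0
  step 3. node 2  ⊔preds=1011  new=1101  old=0000  +wl: 
  step 4. node 0  ⊔preds=1111  new=1111  old=1010  +wl: 1,2
  step 5. node 1  ⊔preds=1111  new=1011  stable
  step 6. node 2  ⊔preds=1111  new=1101  stable

Least fixpoint reached:
  node 0: 1111
  node 1: 1011
  node 2: 1101

1111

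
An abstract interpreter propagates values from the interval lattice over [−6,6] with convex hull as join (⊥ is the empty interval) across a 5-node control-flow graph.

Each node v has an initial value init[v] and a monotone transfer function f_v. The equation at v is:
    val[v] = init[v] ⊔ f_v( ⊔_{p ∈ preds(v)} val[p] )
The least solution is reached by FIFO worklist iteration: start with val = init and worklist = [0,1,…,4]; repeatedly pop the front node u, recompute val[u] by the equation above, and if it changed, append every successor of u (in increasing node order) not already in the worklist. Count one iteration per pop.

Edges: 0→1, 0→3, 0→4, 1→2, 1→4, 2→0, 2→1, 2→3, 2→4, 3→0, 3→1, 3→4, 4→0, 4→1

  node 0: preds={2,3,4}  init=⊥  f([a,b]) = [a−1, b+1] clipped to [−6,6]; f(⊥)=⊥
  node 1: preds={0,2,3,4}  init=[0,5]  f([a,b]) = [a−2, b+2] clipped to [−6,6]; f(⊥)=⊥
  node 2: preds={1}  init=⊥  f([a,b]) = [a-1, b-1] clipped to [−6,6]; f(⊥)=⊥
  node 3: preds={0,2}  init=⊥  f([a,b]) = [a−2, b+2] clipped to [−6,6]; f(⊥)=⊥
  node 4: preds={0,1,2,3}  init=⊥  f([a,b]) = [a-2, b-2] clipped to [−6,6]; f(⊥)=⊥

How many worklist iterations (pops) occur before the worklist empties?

Iteration log — 14 steps:
  step 1. node 0  ⊔preds=⊥  new=⊥  stable
  step 2. node 1  ⊔preds=⊥  new=[0,5]  stable
  step 3. node 2  ⊔preds=[0,5]  new=[-1,4]  old=⊥  +wl: 0,1
  step 4. node 3  ⊔preds=[-1,4]  new=[-3,6]  old=⊥  +wl: 
  step 5. node 4  ⊔preds=[-3,6]  new=[-5,4]  old=⊥  +wl: 
  step 6. node 0  ⊔preds=[-5,6]  new=[-6,6]  old=⊥  +wl: 3,4
  step 7. node 1  ⊔preds=[-6,6]  new=[-6,6]  old=[0,5]  +wl: 2
  step 8. node 3  ⊔preds=[-6,6]  new=[-6,6]  old=[-3,6]  +wl: 0,1
  step 9. node 4  ⊔preds=[-6,6]  new=[-6,4]  old=[-5,4]  +wl: 
  step 10. node 2  ⊔preds=[-6,6]  new=[-6,5]  old=[-1,4]  +wl: 3,4
  step 11. node 0  ⊔preds=[-6,6]  new=[-6,6]  stable
  step 12. node 1  ⊔preds=[-6,6]  new=[-6,6]  stable
  step 13. node 3  ⊔preds=[-6,6]  new=[-6,6]  stable
  step 14. node 4  ⊔preds=[-6,6]  new=[-6,4]  stable

Least fixpoint reached:
  node 0: [-6,6]
  node 1: [-6,6]
  node 2: [-6,5]
  node 3: [-6,6]
  node 4: [-6,4]

14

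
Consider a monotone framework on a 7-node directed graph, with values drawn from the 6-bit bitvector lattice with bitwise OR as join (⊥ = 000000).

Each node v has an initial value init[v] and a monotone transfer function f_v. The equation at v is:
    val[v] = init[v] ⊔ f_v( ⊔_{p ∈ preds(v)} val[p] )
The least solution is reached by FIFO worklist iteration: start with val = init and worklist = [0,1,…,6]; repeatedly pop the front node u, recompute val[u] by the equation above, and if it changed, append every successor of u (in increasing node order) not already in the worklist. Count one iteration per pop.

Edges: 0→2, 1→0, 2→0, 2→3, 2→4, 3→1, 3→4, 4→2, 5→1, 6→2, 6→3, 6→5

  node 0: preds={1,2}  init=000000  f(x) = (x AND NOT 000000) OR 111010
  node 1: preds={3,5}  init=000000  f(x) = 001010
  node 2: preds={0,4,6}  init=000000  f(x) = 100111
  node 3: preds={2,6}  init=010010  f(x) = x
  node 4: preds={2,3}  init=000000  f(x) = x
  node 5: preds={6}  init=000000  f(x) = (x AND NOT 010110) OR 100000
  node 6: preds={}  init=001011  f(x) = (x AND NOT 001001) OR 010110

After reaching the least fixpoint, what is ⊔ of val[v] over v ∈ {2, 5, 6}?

111111

Trace (12 dequeues):
  [1] u=0 | in 000000 | out 111010 | prev 000000 | push {}
  [2] u=1 | in 010010 | out 001010 | prev 000000 | push {0}
  [3] u=2 | in 111011 | out 100111 | prev 000000 | push {}
  [4] u=3 | in 101111 | out 111111 | prev 010010 | push {1}
  [5] u=4 | in 111111 | out 111111 | prev 000000 | push {2}
  [6] u=5 | in 001011 | out 101001 | prev 000000 | push {}
  [7] u=6 | in 000000 | out 011111 | prev 001011 | push {3,5}
  [8] u=0 | in 101111 | out 111111 | prev 111010 | push {}
  [9] u=1 | in 111111 | out 001010 | ==
  [10] u=2 | in 111111 | out 100111 | ==
  [11] u=3 | in 111111 | out 111111 | ==
  [12] u=5 | in 011111 | out 101001 | ==

Converged values:
  [0] 111111
  [1] 001010
  [2] 100111
  [3] 111111
  [4] 111111
  [5] 101001
  [6] 011111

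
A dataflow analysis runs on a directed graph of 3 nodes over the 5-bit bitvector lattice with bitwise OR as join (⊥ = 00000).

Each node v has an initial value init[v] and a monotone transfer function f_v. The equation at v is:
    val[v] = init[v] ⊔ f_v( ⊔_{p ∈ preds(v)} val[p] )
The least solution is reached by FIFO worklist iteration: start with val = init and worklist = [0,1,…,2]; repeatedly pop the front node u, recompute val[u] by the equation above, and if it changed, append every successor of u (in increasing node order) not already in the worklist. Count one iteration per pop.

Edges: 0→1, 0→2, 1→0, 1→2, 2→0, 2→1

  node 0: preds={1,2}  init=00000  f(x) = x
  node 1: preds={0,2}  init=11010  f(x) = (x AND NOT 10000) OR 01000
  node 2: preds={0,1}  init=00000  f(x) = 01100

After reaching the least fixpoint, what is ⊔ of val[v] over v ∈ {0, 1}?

11110

Iteration log — 7 steps:
  step 1. node 0  ⊔preds=11010  new=11010  old=00000  +wl: 
  step 2. node 1  ⊔preds=11010  new=11010  stable
  step 3. node 2  ⊔preds=11010  new=01100  old=00000  +wl: 0,1
  step 4. node 0  ⊔preds=11110  new=11110  old=11010  +wl: 2
  step 5. node 1  ⊔preds=11110  new=11110  old=11010  +wl: 0
  step 6. node 2  ⊔preds=11110  new=01100  stable
  step 7. node 0  ⊔preds=11110  new=11110  stable

Least fixpoint reached:
  node 0: 11110
  node 1: 11110
  node 2: 01100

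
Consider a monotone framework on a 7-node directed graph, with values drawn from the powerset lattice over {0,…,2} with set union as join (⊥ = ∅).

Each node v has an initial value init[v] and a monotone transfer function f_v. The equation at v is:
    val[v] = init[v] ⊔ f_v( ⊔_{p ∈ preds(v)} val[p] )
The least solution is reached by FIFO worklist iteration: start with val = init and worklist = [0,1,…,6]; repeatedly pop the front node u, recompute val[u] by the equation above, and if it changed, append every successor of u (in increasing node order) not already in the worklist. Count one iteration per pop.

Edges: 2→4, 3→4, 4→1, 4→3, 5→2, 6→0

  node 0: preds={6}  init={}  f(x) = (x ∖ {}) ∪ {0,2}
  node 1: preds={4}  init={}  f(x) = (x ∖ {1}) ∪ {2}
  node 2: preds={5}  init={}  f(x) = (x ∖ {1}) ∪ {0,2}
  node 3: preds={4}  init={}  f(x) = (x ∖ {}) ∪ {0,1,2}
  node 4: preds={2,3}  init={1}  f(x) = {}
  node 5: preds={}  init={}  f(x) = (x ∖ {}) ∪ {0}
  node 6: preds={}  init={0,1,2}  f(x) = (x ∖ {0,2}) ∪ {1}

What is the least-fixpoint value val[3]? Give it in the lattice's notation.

{0,1,2}

Trace (8 dequeues):
  [1] u=0 | in {0,1,2} | out {0,1,2} | prev {} | push {}
  [2] u=1 | in {1} | out {2} | prev {} | push {}
  [3] u=2 | in {} | out {0,2} | prev {} | push {}
  [4] u=3 | in {1} | out {0,1,2} | prev {} | push {}
  [5] u=4 | in {0,1,2} | out {1} | ==
  [6] u=5 | in {} | out {0} | prev {} | push {2}
  [7] u=6 | in {} | out {0,1,2} | ==
  [8] u=2 | in {0} | out {0,2} | ==

Converged values:
  [0] {0,1,2}
  [1] {2}
  [2] {0,2}
  [3] {0,1,2}
  [4] {1}
  [5] {0}
  [6] {0,1,2}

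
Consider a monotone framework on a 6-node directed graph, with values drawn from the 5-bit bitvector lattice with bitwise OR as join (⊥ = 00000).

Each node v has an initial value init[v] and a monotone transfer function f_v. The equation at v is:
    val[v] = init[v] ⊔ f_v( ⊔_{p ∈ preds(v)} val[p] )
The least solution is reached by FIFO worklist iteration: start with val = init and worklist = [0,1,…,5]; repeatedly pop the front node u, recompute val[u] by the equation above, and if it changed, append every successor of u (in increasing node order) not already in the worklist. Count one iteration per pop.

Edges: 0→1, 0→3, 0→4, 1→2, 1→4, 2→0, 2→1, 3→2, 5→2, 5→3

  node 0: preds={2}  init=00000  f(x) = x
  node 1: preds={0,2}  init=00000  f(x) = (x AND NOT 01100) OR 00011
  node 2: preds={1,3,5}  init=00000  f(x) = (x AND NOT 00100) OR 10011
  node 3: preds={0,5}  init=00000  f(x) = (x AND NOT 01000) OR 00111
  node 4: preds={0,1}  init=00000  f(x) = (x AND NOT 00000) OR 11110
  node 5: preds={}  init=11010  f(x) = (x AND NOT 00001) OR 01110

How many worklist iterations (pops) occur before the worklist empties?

11

Iteration log — 11 steps:
  step 1. node 0  ⊔preds=00000  new=00000  stable
  step 2. node 1  ⊔preds=00000  new=00011  old=00000  +wl: 
  step 3. node 2  ⊔preds=11011  new=11011  old=00000  +wl: 0,1
  step 4. node 3  ⊔preds=11010  new=10111  old=00000  +wl: 2
  step 5. node 4  ⊔preds=00011  new=11111  old=00000  +wl: 
  step 6. node 5  ⊔preds=00000  new=11110  old=11010  +wl: 3
  step 7. node 0  ⊔preds=11011  new=11011  old=00000  +wl: 4
  step 8. node 1  ⊔preds=11011  new=10011  old=00011  +wl: 
  step 9. node 2  ⊔preds=11111  new=11011  stable
  step 10. node 3  ⊔preds=11111  new=10111  stable
  step 11. node 4  ⊔preds=11011  new=11111  stable

Least fixpoint reached:
  node 0: 11011
  node 1: 10011
  node 2: 11011
  node 3: 10111
  node 4: 11111
  node 5: 11110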